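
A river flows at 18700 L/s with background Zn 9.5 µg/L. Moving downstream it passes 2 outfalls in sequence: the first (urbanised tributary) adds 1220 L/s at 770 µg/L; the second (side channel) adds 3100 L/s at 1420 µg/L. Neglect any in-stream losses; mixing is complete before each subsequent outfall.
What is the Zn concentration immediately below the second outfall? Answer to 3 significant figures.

After outfall 1: Q = 18700 + 1220 = 19920 L/s; C = (18700·9.500 + 1220·770.0)/19920 = 56.08 µg/L.
After outfall 2: Q = 19920 + 3100 = 23020 L/s; C = (19920·56.08 + 3100·1420)/23020 = 239.8 µg/L.

240 µg/L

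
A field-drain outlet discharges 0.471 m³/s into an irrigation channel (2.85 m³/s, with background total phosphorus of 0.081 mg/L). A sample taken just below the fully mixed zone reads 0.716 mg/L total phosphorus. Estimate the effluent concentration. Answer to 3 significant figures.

Mass balance: 2.850·0.08100 + 0.4710·Cₑ = 3.321·0.7160
→ Cₑ = (3.321·0.7160 − 2.850·0.08100) / 0.4710 = 4.558 mg/L.

4.56 mg/L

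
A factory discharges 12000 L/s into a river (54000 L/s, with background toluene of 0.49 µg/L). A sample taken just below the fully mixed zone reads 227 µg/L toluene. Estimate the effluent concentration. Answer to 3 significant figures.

1250 µg/L

Mass balance: 54000·0.4900 + 12000·Cₑ = 66000·227.0
→ Cₑ = (66000·227.0 − 54000·0.4900) / 12000 = 1246 µg/L.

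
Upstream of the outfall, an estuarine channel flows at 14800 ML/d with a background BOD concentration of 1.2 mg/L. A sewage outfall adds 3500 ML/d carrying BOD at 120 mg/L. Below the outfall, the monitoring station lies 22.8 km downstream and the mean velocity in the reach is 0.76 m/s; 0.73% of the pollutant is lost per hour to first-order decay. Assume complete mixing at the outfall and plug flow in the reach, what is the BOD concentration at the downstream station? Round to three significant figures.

22.5 mg/L

After mixing, C = (14800·1.200 + 3500·120.0) / 18300 = 437800/18300 = 23.92 mg/L.
Travel time t = 22.8·1000 / 0.76 = 30000 s = 8.333 h.
0.73%/h lost → k = −ln(1 − 0.0073) = 0.007327 h⁻¹.
After decay, C = 23.92 × e^(−kt) = 23.92 × 0.9408 = 22.50 mg/L.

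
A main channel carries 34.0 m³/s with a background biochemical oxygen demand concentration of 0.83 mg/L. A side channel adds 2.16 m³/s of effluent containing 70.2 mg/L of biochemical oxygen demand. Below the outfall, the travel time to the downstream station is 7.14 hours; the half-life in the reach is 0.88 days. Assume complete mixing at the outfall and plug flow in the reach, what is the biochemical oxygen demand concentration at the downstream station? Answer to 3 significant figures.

Mass balance: C = (34.00·0.8300 + 2.160·70.20) / 36.16 = 179.9/36.16 = 4.974 mg/L.
Half-life 0.88 d → k = ln 2 / 0.88 = 0.7877 d⁻¹.
After decay, C = 4.974 × e^(−kt) = 4.974 × 0.7911 = 3.935 mg/L.

3.93 mg/L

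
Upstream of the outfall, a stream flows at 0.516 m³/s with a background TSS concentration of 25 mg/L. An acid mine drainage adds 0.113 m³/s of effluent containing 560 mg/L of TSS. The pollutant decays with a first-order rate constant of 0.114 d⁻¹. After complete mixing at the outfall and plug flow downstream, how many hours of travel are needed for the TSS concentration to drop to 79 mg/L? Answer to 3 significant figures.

Mass balance: C = (0.5160·25.00 + 0.1130·560.0) / 0.6290 = 76.18/0.6290 = 121.1 mg/L.
121.1·exp(−k·t) = 79 → t = ln(121.1/79)/k = 323800 s = 89.95 h.

90.0 h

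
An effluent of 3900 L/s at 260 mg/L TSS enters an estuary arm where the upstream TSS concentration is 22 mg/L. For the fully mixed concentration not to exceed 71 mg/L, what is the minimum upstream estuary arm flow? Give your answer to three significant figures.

Set C_mix = 71: (Q·22.00 + 3900·260.0) / (Q + 3900) = 71
→ Q = 3900·(260.0 − 71)/(71 − 22.00) = 15040 L/s.

15000 L/s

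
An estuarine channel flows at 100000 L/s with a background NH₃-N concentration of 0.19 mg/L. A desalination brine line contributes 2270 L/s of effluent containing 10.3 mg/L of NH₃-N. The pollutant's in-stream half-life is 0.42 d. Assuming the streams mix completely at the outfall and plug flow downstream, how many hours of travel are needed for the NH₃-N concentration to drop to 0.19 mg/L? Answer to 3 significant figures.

Flow-weighted average: C = (100000·0.1900 + 2270·10.30) / 102300 = 42380/102300 = 0.4144 mg/L.
Half-life 0.42 d → k = ln 2 / 0.42 = 1.650 d⁻¹.
0.4144·exp(−k·t) = 0.19 → t = ln(0.4144/0.19)/k = 40830 s = 11.34 h.

11.3 h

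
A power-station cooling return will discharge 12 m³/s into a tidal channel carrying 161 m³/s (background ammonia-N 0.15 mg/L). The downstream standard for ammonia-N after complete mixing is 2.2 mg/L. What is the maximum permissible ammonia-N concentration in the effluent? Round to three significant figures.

At the limit, (Qr·Cr + Qe·Cₑ)/(Qr + Qe) = 2.2:
Cₑ = (173.0·2.2 − 161.0·0.1500) / 12.00 = 29.70 mg/L.

29.7 mg/L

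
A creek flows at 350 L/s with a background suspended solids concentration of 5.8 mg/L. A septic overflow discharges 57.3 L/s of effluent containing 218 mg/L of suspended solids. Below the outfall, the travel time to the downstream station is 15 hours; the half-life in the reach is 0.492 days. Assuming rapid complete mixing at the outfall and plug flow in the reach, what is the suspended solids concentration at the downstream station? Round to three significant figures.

14.8 mg/L

After mixing, C = (350.0·5.800 + 57.30·218.0) / 407.3 = 14520/407.3 = 35.65 mg/L.
Half-life 0.492 d → k = ln 2 / 0.492 = 1.409 d⁻¹.
Decay over the reach: 35.65·exp(−kt) = 35.65·0.4146 = 14.78 mg/L.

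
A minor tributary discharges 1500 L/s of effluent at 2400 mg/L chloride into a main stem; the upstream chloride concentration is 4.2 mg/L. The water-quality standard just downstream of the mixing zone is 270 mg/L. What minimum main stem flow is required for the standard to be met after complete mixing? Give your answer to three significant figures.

12000 L/s

Set C_mix = 270: (Q·4.200 + 1500·2400) / (Q + 1500) = 270
→ Q = 1500·(2400 − 270)/(270 − 4.200) = 12020 L/s.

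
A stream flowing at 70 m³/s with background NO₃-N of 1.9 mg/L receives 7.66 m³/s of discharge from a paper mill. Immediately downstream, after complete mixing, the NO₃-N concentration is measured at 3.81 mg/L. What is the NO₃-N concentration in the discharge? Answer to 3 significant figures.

21.3 mg/L

Mass balance: 70.00·1.900 + 7.660·Cₑ = 77.66·3.810
→ Cₑ = (77.66·3.810 − 70.00·1.900) / 7.660 = 21.26 mg/L.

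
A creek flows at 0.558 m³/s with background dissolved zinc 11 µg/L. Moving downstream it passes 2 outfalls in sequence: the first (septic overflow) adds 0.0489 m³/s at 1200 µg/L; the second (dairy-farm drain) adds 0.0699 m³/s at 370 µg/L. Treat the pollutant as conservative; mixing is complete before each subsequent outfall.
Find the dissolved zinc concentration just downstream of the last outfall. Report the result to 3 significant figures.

134 µg/L

Outfall 1: combined Q = 0.6069 m³/s; C = (0.5580·11.00 + 0.04890·1200)/0.6069 = 106.8 µg/L.
Outfall 2: combined Q = 0.6768 m³/s; C = (0.6069·106.8 + 0.06990·370.0)/0.6768 = 134.0 µg/L.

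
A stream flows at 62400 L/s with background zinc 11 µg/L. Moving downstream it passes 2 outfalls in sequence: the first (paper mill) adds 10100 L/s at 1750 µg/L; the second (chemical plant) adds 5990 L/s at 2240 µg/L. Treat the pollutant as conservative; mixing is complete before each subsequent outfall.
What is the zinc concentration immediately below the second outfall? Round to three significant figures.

405 µg/L

Below outfall 1: Q → 72500 L/s, C = (62400·11.00 + 10100·1750)/72500 = 253.3 µg/L.
Below outfall 2: Q → 78490 L/s, C = (72500·253.3 + 5990·2240)/78490 = 404.9 µg/L.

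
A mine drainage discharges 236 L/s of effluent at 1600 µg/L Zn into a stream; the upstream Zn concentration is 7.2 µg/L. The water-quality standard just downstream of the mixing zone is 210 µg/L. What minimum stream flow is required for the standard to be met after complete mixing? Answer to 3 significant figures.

1620 L/s

Set C_mix = 210: (Q·7.200 + 236.0·1600) / (Q + 236.0) = 210
→ Q = 236.0·(1600 − 210)/(210 − 7.200) = 1618 L/s.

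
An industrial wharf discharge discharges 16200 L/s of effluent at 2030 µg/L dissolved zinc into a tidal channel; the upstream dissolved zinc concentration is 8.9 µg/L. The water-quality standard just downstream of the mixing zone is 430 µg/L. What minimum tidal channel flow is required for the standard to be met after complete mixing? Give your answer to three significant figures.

61600 L/s

Set C_mix = 430: (Q·8.900 + 16200·2030) / (Q + 16200) = 430
→ Q = 16200·(2030 − 430)/(430 − 8.900) = 61550 L/s.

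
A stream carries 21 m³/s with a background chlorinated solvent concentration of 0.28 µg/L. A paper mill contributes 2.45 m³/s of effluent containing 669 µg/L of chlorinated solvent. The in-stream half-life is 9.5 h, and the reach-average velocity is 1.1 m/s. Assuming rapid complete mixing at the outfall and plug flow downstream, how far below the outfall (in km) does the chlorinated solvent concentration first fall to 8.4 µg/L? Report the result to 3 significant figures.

115 km

Flow-weighted average: C = (21.00·0.2800 + 2.450·669.0) / 23.45 = 1645/23.45 = 70.15 µg/L.
Half-life 9.5 h → k = ln 2 / 9.5 = 0.07296 h⁻¹ = 1.751 d⁻¹.
Set 70.15·exp(−k·t) = 8.4 → t = ln(70.15/8.4)/k = 104700 s = 29.09 h.
Distance = v·t = 1.1·104700 = 115200 m = 115.2 km.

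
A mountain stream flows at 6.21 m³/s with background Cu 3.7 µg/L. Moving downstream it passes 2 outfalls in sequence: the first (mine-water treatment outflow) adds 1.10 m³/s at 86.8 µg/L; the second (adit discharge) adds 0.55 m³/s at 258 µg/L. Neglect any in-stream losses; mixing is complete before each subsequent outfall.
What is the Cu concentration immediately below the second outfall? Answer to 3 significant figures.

Below outfall 1: Q → 7.310 m³/s, C = (6.210·3.700 + 1.100·86.80)/7.310 = 16.20 µg/L.
Below outfall 2: Q → 7.860 m³/s, C = (7.310·16.20 + 0.5500·258.0)/7.860 = 33.12 µg/L.

33.1 µg/L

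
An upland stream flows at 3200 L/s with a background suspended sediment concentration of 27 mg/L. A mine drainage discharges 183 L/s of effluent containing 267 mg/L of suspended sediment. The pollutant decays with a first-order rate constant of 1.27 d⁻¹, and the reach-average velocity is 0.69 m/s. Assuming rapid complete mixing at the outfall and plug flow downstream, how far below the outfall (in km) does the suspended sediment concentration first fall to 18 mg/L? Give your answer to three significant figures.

Flow-weighted average: C = (3200·27.00 + 183.0·267.0) / 3383 = 135300/3383 = 39.98 mg/L.
Set 39.98·exp(−k·t) = 18 → t = ln(39.98/18)/k = 54290 s = 15.08 h.
Distance = v·t = 0.69·54290 = 37460 m = 37.46 km.

37.5 km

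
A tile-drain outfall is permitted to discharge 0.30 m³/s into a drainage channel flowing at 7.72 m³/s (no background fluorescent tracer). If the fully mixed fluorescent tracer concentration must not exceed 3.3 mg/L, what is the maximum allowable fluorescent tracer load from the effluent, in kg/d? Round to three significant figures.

Mass balance at the limit: 7.720·0 + 0.3000·Cₑ = 8.020·3.3 → Cₑ = 88.22 mg/L.
Load = 0.3000 m³/s × 88.22 g/m³ × 86 400 s/d = 2287 kg/d.

2290 kg/d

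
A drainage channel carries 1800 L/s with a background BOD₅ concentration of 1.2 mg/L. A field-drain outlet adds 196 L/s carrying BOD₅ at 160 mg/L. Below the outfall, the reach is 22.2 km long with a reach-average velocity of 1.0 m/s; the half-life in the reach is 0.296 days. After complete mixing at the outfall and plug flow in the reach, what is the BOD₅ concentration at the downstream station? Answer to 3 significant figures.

9.20 mg/L

Mass balance: C = (1800·1.200 + 196.0·160.0) / 1996 = 33520/1996 = 16.79 mg/L.
Travel time t = 22.2·1000 / 1.0 = 22200 s = 6.167 h.
Half-life 0.296 d → k = ln 2 / 0.296 = 2.342 d⁻¹.
After decay, C = 16.79 × e^(−kt) = 16.79 × 0.5479 = 9.201 mg/L.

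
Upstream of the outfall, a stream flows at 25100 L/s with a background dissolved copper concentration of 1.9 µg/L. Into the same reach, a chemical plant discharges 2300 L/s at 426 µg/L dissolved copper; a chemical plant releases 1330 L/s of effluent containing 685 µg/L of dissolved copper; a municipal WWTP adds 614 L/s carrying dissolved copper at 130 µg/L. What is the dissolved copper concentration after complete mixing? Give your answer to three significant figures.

68.8 µg/L

Conservation of mass: C = (25100·1.900 + 2300·426.0 + 1330·685.0 + 614.0·130.0) / 29340 = 2018000/29340 = 68.78 µg/L.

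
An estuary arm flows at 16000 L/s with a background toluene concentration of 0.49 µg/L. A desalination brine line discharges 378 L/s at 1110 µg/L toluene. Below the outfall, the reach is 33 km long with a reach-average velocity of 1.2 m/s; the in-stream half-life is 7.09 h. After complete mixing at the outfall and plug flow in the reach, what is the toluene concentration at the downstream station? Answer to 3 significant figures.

12.4 µg/L

Mass balance: C = (16000·0.4900 + 378.0·1110) / 16380 = 427400/16380 = 26.10 µg/L.
Travel time t = 33·1000 / 1.2 = 27500 s = 7.639 h.
Half-life 7.09 h → k = ln 2 / 7.09 = 0.09776 h⁻¹ = 2.346 d⁻¹.
Applying C = C₀e^(−kt): 26.10 × 0.4739 = 12.37 µg/L.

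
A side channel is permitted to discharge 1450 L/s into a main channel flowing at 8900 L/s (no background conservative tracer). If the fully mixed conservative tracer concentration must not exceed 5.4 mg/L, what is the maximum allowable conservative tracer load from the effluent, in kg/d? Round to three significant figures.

Mass balance at the limit: 8900·0 + 1450·Cₑ = 10350·5.4 → Cₑ = 38.54 mg/L.
1450 L/s = 1.450 m³/s. Load = 1.450 m³/s × 38.54 g/m³ × 86 400 s/d = 4829 kg/d.

4830 kg/d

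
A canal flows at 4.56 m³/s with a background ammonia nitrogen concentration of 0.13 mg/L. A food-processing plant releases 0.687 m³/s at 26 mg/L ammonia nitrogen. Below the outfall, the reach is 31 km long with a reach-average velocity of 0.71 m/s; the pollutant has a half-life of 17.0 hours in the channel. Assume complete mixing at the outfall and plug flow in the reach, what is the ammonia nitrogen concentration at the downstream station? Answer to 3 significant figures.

2.15 mg/L

After mixing, C = (4.560·0.1300 + 0.6870·26.00) / 5.247 = 18.45/5.247 = 3.517 mg/L.
Travel time t = 31·1000 / 0.71 = 43660 s = 12.13 h.
Half-life 17.0 h → k = ln 2 / 17.0 = 0.04077 h⁻¹ = 0.9786 d⁻¹.
After decay, C = 3.517 × e^(−kt) = 3.517 × 0.6099 = 2.145 mg/L.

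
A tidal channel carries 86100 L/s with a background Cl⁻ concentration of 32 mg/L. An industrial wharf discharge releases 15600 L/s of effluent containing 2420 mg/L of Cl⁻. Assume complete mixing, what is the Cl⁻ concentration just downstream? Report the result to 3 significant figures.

398 mg/L

Mixed concentration C = ΣQC/ΣQ = (86100·32.00 + 15600·2420) / 101700 = 40510000/101700 = 398.3 mg/L.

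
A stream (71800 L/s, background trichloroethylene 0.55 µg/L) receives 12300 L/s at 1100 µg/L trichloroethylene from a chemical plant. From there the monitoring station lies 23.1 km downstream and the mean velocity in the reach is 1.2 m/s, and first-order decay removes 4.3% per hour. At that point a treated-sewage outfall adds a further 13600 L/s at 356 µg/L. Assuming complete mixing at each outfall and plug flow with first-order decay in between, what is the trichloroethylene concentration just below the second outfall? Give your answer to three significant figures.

159 µg/L

Flow-weighted average: C = (71800·0.5500 + 12300·1100) / 84100 = 13570000/84100 = 161.3 µg/L; combined flow 84100 L/s.
Travel time t = 23.1·1000 / 1.2 = 19250 s = 5.347 h.
4.3%/h lost → k = −ln(1 − 0.043) = 0.04395 h⁻¹.
Decay over the reach: 161.3·exp(−kt) = 161.3·0.7906 = 127.6 µg/L.
Second outfall: C = (84100·127.6 + 13600·356.0)/97700 = 159.4 µg/L.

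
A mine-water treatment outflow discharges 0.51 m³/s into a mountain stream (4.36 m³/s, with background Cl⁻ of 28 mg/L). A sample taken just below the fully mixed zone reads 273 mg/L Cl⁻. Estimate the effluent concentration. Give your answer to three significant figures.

Mass balance: 4.360·28.00 + 0.5100·Cₑ = 4.870·273.0
→ Cₑ = (4.870·273.0 − 4.360·28.00) / 0.5100 = 2368 mg/L.

2370 mg/L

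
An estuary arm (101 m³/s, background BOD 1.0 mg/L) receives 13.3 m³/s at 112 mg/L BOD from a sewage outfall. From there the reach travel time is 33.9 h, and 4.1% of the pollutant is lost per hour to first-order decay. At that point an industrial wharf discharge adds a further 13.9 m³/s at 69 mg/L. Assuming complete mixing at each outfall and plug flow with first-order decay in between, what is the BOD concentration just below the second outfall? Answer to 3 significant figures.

Flow-weighted average: C = (101.0·1.000 + 13.30·112.0) / 114.3 = 1591/114.3 = 13.92 mg/L; combined flow 114.3 m³/s.
4.1%/h lost → k = −ln(1 − 0.041) = 0.04186 h⁻¹.
First-order decay: C = 13.92·exp(−k·t) = 13.92·0.2419 = 3.366 mg/L.
Second outfall: C = (114.3·3.366 + 13.90·69.00)/128.2 = 10.48 mg/L.

10.5 mg/L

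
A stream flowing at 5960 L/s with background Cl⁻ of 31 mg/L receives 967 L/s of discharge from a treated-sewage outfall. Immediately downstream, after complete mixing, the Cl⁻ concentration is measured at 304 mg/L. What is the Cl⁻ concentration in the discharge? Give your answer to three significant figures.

Mass balance: 5960·31.00 + 967.0·Cₑ = 6927·304.0
→ Cₑ = (6927·304.0 − 5960·31.00) / 967.0 = 1987 mg/L.

1990 mg/L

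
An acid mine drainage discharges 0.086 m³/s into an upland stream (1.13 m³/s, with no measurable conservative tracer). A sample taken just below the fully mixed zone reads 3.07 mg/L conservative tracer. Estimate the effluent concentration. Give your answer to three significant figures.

Mass balance: 1.130·0 + 0.08600·Cₑ = 1.216·3.070
→ Cₑ = (1.216·3.070 − 1.130·0) / 0.08600 = 43.41 mg/L.

43.4 mg/L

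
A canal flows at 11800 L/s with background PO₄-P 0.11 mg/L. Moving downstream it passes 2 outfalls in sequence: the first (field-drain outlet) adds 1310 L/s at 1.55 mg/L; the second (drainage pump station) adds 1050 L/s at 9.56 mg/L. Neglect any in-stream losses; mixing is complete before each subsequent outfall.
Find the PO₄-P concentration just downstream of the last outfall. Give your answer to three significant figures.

Outfall 1: combined Q = 13110 L/s; C = (11800·0.1100 + 1310·1.550)/13110 = 0.2539 mg/L.
Outfall 2: combined Q = 14160 L/s; C = (13110·0.2539 + 1050·9.560)/14160 = 0.9440 mg/L.

0.944 mg/L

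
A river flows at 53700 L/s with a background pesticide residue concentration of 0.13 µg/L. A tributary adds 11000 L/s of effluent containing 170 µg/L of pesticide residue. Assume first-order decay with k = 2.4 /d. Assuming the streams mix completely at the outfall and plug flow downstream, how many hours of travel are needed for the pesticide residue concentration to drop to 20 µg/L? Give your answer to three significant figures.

3.72 h

Mixed concentration C = ΣQC/ΣQ = (53700·0.1300 + 11000·170.0) / 64700 = 1877000/64700 = 29.01 µg/L.
29.01·exp(−k·t) = 20 → t = ln(29.01/20)/k = 13390 s = 3.719 h.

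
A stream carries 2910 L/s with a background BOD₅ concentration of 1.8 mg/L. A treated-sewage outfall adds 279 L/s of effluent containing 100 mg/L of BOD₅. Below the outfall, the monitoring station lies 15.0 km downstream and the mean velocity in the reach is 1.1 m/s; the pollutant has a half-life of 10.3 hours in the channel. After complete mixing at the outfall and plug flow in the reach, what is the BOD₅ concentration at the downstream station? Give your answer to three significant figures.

After mixing, C = (2910·1.800 + 279.0·100.0) / 3189 = 33140/3189 = 10.39 mg/L.
Travel time t = 15.0·1000 / 1.1 = 13640 s = 3.788 h.
Half-life 10.3 h → k = ln 2 / 10.3 = 0.06730 h⁻¹ = 1.615 d⁻¹.
After decay, C = 10.39 × e^(−kt) = 10.39 × 0.7750 = 8.053 mg/L.

8.05 mg/L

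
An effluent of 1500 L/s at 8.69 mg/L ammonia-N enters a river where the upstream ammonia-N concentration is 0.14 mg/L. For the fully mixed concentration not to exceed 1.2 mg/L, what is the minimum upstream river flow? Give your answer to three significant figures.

10600 L/s

Set C_mix = 1.2: (Q·0.1400 + 1500·8.690) / (Q + 1500) = 1.2
→ Q = 1500·(8.690 − 1.2)/(1.2 − 0.1400) = 10600 L/s.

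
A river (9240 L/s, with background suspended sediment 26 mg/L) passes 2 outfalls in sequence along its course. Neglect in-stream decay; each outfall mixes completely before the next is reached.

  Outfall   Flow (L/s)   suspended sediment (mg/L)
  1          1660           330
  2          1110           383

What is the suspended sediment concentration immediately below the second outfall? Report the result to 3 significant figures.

101 mg/L

After outfall 1: Q = 9240 + 1660 = 10900 L/s; C = (9240·26.00 + 1660·330.0)/10900 = 72.30 mg/L.
After outfall 2: Q = 10900 + 1110 = 12010 L/s; C = (10900·72.30 + 1110·383.0)/12010 = 101.0 mg/L.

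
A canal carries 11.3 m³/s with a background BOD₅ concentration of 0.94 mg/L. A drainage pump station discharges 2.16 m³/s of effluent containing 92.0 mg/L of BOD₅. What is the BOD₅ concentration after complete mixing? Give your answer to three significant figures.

Conservation of mass: C = (11.30·0.9400 + 2.160·92.00) / 13.46 = 209.3/13.46 = 15.55 mg/L.

15.6 mg/L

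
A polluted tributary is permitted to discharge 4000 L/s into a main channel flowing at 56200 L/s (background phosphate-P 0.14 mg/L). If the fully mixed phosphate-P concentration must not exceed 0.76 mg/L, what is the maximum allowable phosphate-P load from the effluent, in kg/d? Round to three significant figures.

Mass balance at the limit: 56200·0.1400 + 4000·Cₑ = 60200·0.76 → Cₑ = 9.471 mg/L.
4000 L/s = 4.000 m³/s. Load = 4.000 m³/s × 9.471 g/m³ × 86 400 s/d = 3273 kg/d.

3270 kg/d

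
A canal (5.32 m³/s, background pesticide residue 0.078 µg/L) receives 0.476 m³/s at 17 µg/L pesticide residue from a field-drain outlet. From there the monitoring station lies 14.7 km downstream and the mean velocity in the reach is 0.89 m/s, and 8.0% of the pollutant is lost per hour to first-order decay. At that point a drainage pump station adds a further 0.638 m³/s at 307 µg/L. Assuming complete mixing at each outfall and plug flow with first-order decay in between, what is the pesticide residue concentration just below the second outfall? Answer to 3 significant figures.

Mass balance: C = (5.320·0.07800 + 0.4760·17.00) / 5.796 = 8.507/5.796 = 1.468 µg/L; combined flow 5.796 m³/s.
Travel time t = 14.7·1000 / 0.89 = 16520 s = 4.588 h.
8.0%/h lost → k = −ln(1 − 0.08) = 0.08338 h⁻¹.
After decay, C = 1.468 × e^(−kt) = 1.468 × 0.6821 = 1.001 µg/L.
Second outfall: C = (5.796·1.001 + 0.6380·307.0)/6.434 = 31.34 µg/L.

31.3 µg/L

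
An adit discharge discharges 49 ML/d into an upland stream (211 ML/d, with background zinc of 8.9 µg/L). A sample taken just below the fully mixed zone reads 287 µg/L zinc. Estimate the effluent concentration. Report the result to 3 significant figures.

Mass balance: 211.0·8.900 + 49.00·Cₑ = 260.0·287.0
→ Cₑ = (260.0·287.0 − 211.0·8.900) / 49.00 = 1485 µg/L.

1480 µg/L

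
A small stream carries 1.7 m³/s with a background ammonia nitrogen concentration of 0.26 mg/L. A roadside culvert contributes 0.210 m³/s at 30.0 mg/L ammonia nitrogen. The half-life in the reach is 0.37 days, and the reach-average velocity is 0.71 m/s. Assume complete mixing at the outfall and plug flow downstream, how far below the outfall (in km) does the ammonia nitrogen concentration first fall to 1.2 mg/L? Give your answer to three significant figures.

35.3 km

After mixing, C = (1.700·0.2600 + 0.2100·30.00) / 1.910 = 6.742/1.910 = 3.530 mg/L.
Half-life 0.37 d → k = ln 2 / 0.37 = 1.873 d⁻¹.
Set 3.530·exp(−k·t) = 1.2 → t = ln(3.530/1.2)/k = 49760 s = 13.82 h.
Distance = v·t = 0.71·49760 = 35330 m = 35.33 km.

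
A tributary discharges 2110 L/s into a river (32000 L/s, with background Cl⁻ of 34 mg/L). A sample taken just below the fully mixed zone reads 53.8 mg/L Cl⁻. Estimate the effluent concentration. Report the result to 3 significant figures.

Mass balance: 32000·34.00 + 2110·Cₑ = 34110·53.80
→ Cₑ = (34110·53.80 − 32000·34.00) / 2110 = 354.1 mg/L.

354 mg/L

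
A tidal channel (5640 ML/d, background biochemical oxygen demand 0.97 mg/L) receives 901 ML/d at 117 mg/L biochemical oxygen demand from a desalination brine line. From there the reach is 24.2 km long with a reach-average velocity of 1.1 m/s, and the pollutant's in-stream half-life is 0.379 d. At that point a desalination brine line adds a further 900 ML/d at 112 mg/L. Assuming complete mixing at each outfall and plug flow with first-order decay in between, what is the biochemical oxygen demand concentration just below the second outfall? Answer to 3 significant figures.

22.9 mg/L

After mixing, C = (5640·0.9700 + 901.0·117.0) / 6541 = 110900/6541 = 16.95 mg/L; combined flow 6541 ML/d.
Travel time t = 24.2·1000 / 1.1 = 22000 s = 6.111 h.
Half-life 0.379 d → k = ln 2 / 0.379 = 1.829 d⁻¹.
Decay over the reach: 16.95·exp(−kt) = 16.95·0.6277 = 10.64 mg/L.
Second outfall: C = (6541·10.64 + 900.0·112.0)/7441 = 22.90 mg/L.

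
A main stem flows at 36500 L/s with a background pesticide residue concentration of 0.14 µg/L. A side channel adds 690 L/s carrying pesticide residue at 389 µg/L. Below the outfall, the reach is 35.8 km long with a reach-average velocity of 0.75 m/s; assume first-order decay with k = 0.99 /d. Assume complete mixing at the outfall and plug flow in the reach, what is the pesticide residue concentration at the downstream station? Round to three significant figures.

4.26 µg/L

After mixing, C = (36500·0.1400 + 690.0·389.0) / 37190 = 273500/37190 = 7.355 µg/L.
Travel time t = 35.8·1000 / 0.75 = 47730 s = 13.26 h.
Applying C = C₀e^(−kt): 7.355 × 0.5787 = 4.256 µg/L.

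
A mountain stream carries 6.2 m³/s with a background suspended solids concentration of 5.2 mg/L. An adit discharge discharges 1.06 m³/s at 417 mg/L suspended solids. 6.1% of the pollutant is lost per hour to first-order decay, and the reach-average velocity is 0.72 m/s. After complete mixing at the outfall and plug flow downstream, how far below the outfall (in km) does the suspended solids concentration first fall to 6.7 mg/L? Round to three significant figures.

Conservation of mass: C = (6.200·5.200 + 1.060·417.0) / 7.260 = 474.3/7.260 = 65.33 mg/L.
6.1%/h lost → k = −ln(1 − 0.061) = 0.06294 h⁻¹.
Set 65.33·exp(−k·t) = 6.7 → t = ln(65.33/6.7)/k = 130300 s = 36.18 h.
Distance = v·t = 0.72·130300 = 93780 m = 93.78 km.

93.8 km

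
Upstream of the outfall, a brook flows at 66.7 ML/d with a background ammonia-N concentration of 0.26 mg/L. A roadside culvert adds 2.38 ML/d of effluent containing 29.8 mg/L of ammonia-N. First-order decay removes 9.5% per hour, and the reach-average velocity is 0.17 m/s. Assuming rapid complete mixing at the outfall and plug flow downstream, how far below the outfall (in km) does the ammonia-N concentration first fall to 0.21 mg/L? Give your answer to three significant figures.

Conservation of mass: C = (66.70·0.2600 + 2.380·29.80) / 69.08 = 88.27/69.08 = 1.278 mg/L.
9.5%/h lost → k = −ln(1 − 0.095) = 0.09982 h⁻¹.
Set 1.278·exp(−k·t) = 0.21 → t = ln(1.278/0.21)/k = 65120 s = 18.09 h.
Distance = v·t = 0.17·65120 = 11070 m = 11.07 km.

11.1 km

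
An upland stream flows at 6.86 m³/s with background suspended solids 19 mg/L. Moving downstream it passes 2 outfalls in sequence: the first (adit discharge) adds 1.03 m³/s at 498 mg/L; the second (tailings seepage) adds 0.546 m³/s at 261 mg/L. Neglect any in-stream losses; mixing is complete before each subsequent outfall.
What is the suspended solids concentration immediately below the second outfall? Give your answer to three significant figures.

93.1 mg/L

Below outfall 1: Q → 7.890 m³/s, C = (6.860·19.00 + 1.030·498.0)/7.890 = 81.53 mg/L.
Below outfall 2: Q → 8.436 m³/s, C = (7.890·81.53 + 0.5460·261.0)/8.436 = 93.15 mg/L.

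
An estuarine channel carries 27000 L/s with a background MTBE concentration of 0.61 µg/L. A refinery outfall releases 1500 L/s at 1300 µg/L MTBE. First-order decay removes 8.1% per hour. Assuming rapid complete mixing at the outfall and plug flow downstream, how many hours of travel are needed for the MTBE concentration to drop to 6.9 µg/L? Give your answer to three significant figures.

Flow-weighted average: C = (27000·0.6100 + 1500·1300) / 28500 = 1966000/28500 = 69.00 µg/L.
8.1%/h lost → k = −ln(1 − 0.081) = 0.08447 h⁻¹.
69.00·exp(−k·t) = 6.9 → t = ln(69.00/6.9)/k = 98130 s = 27.26 h.

27.3 h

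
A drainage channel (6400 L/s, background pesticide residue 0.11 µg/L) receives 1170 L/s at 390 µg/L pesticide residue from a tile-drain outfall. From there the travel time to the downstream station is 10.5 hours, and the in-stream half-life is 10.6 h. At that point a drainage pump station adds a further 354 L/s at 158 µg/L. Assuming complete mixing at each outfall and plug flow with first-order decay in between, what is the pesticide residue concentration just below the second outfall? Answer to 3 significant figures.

36.1 µg/L

Flow-weighted average: C = (6400·0.1100 + 1170·390.0) / 7570 = 457000/7570 = 60.37 µg/L; combined flow 7570 L/s.
Half-life 10.6 h → k = ln 2 / 10.6 = 0.06539 h⁻¹ = 1.569 d⁻¹.
After decay, C = 60.37 × e^(−kt) = 60.37 × 0.5033 = 30.38 µg/L.
Second outfall: C = (7570·30.38 + 354.0·158.0)/7924 = 36.08 µg/L.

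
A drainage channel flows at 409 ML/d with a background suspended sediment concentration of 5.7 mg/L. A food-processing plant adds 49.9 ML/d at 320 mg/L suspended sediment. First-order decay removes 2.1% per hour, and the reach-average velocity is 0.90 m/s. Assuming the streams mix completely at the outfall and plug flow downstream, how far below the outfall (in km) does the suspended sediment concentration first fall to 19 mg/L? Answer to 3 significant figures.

113 km

Flow-weighted average: C = (409.0·5.700 + 49.90·320.0) / 458.9 = 18300/458.9 = 39.88 mg/L.
2.1%/h lost → k = −ln(1 − 0.021) = 0.02122 h⁻¹.
Set 39.88·exp(−k·t) = 19 → t = ln(39.88/19)/k = 125700 s = 34.93 h.
Distance = v·t = 0.90·125700 = 113200 m = 113.2 km.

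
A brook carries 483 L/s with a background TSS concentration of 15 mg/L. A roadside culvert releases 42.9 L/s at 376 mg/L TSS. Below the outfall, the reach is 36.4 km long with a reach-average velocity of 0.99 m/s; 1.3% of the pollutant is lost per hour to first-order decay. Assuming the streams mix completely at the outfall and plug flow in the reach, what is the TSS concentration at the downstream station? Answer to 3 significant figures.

38.9 mg/L

Flow-weighted average: C = (483.0·15.00 + 42.90·376.0) / 525.9 = 23380/525.9 = 44.45 mg/L.
Travel time t = 36.4·1000 / 0.99 = 36770 s = 10.21 h.
1.3%/h lost → k = −ln(1 − 0.013) = 0.01309 h⁻¹.
After decay, C = 44.45 × e^(−kt) = 44.45 × 0.8749 = 38.89 mg/L.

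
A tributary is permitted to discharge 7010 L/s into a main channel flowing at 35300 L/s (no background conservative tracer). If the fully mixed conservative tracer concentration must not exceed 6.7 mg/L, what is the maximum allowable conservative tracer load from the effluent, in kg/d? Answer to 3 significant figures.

24500 kg/d

Mass balance at the limit: 35300·0 + 7010·Cₑ = 42310·6.7 → Cₑ = 40.44 mg/L.
7010 L/s = 7.010 m³/s. Load = 7.010 m³/s × 40.44 g/m³ × 86 400 s/d = 24490 kg/d.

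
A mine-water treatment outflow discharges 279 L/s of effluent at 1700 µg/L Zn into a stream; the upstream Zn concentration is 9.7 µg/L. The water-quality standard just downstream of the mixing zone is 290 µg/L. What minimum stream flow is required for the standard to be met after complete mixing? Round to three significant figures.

1400 L/s

Set C_mix = 290: (Q·9.700 + 279.0·1700) / (Q + 279.0) = 290
→ Q = 279.0·(1700 − 290)/(290 − 9.700) = 1403 L/s.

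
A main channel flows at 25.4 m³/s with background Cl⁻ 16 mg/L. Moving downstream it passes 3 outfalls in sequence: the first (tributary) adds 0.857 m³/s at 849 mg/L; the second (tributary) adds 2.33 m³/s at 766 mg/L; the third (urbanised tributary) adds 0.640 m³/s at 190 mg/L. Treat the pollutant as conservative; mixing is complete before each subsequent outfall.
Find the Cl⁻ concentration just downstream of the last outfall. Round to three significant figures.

104 mg/L

After outfall 1: Q = 25.40 + 0.8570 = 26.26 m³/s; C = (25.40·16.00 + 0.8570·849.0)/26.26 = 43.19 mg/L.
After outfall 2: Q = 26.26 + 2.330 = 28.59 m³/s; C = (26.26·43.19 + 2.330·766.0)/28.59 = 102.1 mg/L.
After outfall 3: Q = 28.59 + 0.6400 = 29.23 m³/s; C = (28.59·102.1 + 0.6400·190.0)/29.23 = 104.0 mg/L.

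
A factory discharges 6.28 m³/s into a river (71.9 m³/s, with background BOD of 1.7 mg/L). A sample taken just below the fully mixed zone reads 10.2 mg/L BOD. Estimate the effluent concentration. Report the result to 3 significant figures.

108 mg/L

Mass balance: 71.90·1.700 + 6.280·Cₑ = 78.18·10.20
→ Cₑ = (78.18·10.20 − 71.90·1.700) / 6.280 = 107.5 mg/L.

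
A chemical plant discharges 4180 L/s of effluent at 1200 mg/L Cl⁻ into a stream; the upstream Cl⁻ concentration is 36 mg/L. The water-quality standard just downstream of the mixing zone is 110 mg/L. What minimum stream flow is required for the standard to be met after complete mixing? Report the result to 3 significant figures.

61600 L/s

Set C_mix = 110: (Q·36.00 + 4180·1200) / (Q + 4180) = 110
→ Q = 4180·(1200 − 110)/(110 − 36.00) = 61570 L/s.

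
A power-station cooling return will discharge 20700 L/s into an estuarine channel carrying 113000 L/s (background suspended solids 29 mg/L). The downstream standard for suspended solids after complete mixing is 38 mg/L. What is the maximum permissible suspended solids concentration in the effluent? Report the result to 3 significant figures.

At the limit, (Qr·Cr + Qe·Cₑ)/(Qr + Qe) = 38:
Cₑ = (133700·38 − 113000·29.00) / 20700 = 87.13 mg/L.

87.1 mg/L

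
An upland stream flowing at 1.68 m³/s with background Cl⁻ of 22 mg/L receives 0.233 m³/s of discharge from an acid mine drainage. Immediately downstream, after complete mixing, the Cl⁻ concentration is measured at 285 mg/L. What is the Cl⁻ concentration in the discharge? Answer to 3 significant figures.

2180 mg/L

Mass balance: 1.680·22.00 + 0.2330·Cₑ = 1.913·285.0
→ Cₑ = (1.913·285.0 − 1.680·22.00) / 0.2330 = 2181 mg/L.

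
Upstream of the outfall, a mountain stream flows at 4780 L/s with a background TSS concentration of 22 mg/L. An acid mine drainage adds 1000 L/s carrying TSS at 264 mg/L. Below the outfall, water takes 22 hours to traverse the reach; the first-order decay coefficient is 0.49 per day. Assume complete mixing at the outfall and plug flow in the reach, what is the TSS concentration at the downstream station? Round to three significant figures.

Flow-weighted average: C = (4780·22.00 + 1000·264.0) / 5780 = 369200/5780 = 63.87 mg/L.
After decay, C = 63.87 × e^(−kt) = 63.87 × 0.6382 = 40.76 mg/L.

40.8 mg/L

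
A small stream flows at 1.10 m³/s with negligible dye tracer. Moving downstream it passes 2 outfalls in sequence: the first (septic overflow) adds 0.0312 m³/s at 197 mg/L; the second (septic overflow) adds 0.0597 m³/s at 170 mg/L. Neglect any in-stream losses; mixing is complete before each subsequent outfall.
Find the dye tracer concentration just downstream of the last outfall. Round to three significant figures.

13.7 mg/L

After outfall 1: Q = 1.100 + 0.03120 = 1.131 m³/s; C = (1.100·0 + 0.03120·197.0)/1.131 = 5.434 mg/L.
After outfall 2: Q = 1.131 + 0.05970 = 1.191 m³/s; C = (1.131·5.434 + 0.05970·170.0)/1.191 = 13.68 mg/L.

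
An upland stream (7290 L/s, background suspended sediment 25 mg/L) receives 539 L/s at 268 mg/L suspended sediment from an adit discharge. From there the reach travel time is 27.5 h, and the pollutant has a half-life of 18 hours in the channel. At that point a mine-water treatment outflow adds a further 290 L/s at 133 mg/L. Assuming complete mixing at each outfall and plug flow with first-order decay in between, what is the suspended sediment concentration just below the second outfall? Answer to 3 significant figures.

Flow-weighted average: C = (7290·25.00 + 539.0·268.0) / 7829 = 326700/7829 = 41.73 mg/L; combined flow 7829 L/s.
Half-life 18 h → k = ln 2 / 18 = 0.03851 h⁻¹ = 0.9242 d⁻¹.
First-order decay: C = 41.73·exp(−k·t) = 41.73·0.3468 = 14.47 mg/L.
At the second outfall, C = (7829·14.47 + 290.0·133.0) / (7829 + 290.0) = 18.71 mg/L.

18.7 mg/L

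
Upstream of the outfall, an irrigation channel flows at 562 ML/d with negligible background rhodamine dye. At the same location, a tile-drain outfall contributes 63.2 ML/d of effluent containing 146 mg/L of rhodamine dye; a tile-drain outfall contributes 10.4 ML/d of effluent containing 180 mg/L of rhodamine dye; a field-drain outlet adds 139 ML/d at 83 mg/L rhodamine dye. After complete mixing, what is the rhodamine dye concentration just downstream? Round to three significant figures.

29.2 mg/L

Mass balance: C = (562.0·0 + 63.20·146.0 + 10.40·180.0 + 139.0·83.00) / 774.6 = 22640/774.6 = 29.22 mg/L.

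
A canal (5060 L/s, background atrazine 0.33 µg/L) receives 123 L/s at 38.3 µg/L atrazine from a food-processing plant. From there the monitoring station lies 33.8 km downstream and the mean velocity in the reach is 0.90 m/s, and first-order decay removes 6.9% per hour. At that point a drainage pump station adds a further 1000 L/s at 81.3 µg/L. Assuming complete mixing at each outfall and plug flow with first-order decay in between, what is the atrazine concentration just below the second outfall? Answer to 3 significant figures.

13.6 µg/L

Conservation of mass: C = (5060·0.3300 + 123.0·38.30) / 5183 = 6381/5183 = 1.231 µg/L; combined flow 5183 L/s.
Travel time t = 33.8·1000 / 0.90 = 37560 s = 10.43 h.
6.9%/h lost → k = −ln(1 − 0.069) = 0.07150 h⁻¹.
First-order decay: C = 1.231·exp(−k·t) = 1.231·0.4743 = 0.5839 µg/L.
Second outfall: C = (5183·0.5839 + 1000·81.30)/6183 = 13.64 µg/L.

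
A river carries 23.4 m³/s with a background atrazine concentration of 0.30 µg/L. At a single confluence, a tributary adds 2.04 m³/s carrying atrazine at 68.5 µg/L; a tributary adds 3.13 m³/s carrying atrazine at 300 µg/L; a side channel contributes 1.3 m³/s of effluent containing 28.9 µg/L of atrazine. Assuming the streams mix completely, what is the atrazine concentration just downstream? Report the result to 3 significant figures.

37.6 µg/L

Mixed concentration C = ΣQC/ΣQ = (23.40·0.3000 + 2.040·68.50 + 3.130·300.0 + 1.300·28.90) / 29.87 = 1123/29.87 = 37.61 µg/L.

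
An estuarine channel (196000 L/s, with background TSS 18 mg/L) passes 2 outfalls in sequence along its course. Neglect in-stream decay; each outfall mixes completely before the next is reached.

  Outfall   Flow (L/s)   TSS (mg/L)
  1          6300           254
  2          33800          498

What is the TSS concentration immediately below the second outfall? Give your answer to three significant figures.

93.0 mg/L

After outfall 1: Q = 196000 + 6300 = 202300 L/s; C = (196000·18.00 + 6300·254.0)/202300 = 25.35 mg/L.
After outfall 2: Q = 202300 + 33800 = 236100 L/s; C = (202300·25.35 + 33800·498.0)/236100 = 93.01 mg/L.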